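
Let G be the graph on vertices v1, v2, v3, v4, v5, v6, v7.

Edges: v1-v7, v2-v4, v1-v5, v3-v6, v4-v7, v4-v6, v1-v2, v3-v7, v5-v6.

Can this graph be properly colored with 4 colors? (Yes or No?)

The chromatic number is 3. The cycle v4-v7-v1-v5-v6-v4 has odd length 5, so it cannot be 2-colored; at least 3 colors are needed.
3 colors suffice: v1=R, v2=B, v3=G, v4=G, v5=B, v6=R, v7=B.
Since 4 ≥ 3, a proper 4-coloring certainly exists.

Yes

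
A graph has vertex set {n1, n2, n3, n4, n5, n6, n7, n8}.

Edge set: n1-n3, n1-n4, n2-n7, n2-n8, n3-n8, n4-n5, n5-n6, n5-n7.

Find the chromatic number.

3

The cycle n2-n8-n3-n1-n4-n5-n7-n2 has odd length 7, so it cannot be 2-colored; at least 3 colors are needed.
3 colors suffice: color R → {n1, n2, n5}; color B → {n3, n4, n6, n7}; color G → {n8}. No two adjacent vertices share a color.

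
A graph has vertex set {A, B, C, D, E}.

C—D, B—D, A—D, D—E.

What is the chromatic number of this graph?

B and D are adjacent, so at least 2 colors are needed.
A valid assignment using 2 colors: A=2, B=2, C=2, D=1, E=2. Every edge joins two different colors.

2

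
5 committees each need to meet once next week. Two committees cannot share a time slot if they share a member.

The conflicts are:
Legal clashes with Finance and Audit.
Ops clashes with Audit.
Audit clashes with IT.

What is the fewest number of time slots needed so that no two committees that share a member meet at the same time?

2

Legal and Finance conflict, so at least 2 time slots are needed.
2 time slots suffice: time slot 1 → {Finance, Audit}; time slot 2 → {Legal, Ops, IT}. No two conflicting committees share a time slot.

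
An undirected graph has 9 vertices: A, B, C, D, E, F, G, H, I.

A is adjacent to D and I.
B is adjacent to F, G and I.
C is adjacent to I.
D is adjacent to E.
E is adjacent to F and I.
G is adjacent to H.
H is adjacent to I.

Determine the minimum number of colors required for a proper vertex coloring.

2

B and F are adjacent, so at least 2 colors are needed.
2 colors suffice: color 1 → {D, F, G, I}; color 2 → {A, B, C, E, H}. No two adjacent vertices share a color.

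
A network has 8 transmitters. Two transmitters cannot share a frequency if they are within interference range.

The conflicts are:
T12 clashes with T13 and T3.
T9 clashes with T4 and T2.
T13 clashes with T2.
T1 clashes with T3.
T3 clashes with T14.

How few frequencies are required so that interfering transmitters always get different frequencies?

2

T13 and T2 conflict, so at least 2 frequencies are needed.
2 frequencies suffice: frequency 1 → {T9, T13, T3}; frequency 2 → {T12, T1, T4, T2, T14}. No two conflicting transmitters share a frequency.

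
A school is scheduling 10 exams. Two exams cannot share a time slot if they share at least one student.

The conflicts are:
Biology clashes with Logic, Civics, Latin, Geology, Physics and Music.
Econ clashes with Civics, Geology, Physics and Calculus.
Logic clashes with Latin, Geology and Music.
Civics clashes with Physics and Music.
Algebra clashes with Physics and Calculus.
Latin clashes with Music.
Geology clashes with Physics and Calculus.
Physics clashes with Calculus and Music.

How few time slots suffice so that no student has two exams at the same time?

4

Biology, Logic, Latin, Music pairwise conflict, so at least 4 time slots are needed.
4 time slots suffice: time slot 1 → {Logic, Physics}; time slot 2 → {Biology, Econ, Algebra}; time slot 3 → {Geology, Music}; time slot 4 → {Civics, Latin, Calculus}. Every pair that conflicts lands in different time slots.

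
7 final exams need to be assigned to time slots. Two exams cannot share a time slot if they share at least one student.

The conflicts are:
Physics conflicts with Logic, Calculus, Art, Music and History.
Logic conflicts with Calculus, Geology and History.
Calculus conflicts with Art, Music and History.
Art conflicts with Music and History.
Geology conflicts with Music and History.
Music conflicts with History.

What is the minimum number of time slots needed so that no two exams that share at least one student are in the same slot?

5

Physics, Calculus, Art, Music, History all conflict with each other, so at least 5 time slots are needed.
Using 5 time slots: Physics=4, Logic=2, Calculus=3, Art=5, Geology=3, Music=2, History=1. Every pair that conflicts lands in different time slots.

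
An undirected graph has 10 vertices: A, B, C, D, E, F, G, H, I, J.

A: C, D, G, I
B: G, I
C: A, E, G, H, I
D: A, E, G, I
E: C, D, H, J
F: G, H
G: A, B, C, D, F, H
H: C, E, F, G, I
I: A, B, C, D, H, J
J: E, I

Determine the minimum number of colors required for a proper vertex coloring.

C, E, H are mutually adjacent, so at least 3 colors are needed.
3 colors suffice: color 1 → {E, G, I}; color 2 → {A, B, H, J}; color 3 → {C, D, F}. No two adjacent vertices share a color.

3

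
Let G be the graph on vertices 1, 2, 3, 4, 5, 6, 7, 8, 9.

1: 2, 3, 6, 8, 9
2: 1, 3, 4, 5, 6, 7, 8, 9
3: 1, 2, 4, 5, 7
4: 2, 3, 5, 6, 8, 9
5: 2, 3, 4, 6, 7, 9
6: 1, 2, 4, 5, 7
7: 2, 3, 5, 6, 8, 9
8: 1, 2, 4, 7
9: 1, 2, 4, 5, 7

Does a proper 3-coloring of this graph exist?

No

2, 4, 5, 6 are pairwise adjacent (a clique of size 4), so at least 4 colors are needed.
So 3 colors are not enough.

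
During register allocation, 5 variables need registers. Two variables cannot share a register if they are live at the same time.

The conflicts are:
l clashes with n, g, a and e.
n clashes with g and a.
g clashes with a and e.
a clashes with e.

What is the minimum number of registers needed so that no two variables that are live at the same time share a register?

l, n, g, a all conflict with each other, so at least 4 registers are needed.
Using 4 registers: l=3, n=4, g=2, a=1, e=4. Each listed conflict is separated.

4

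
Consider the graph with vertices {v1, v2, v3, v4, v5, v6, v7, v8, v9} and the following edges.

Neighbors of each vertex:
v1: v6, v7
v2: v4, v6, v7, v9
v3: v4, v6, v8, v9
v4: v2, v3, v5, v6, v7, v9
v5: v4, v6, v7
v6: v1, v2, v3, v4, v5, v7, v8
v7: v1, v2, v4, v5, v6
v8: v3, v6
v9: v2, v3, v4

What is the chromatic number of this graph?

v4, v5, v6, v7 are mutually adjacent (a clique of size 4), so at least 4 colors are needed.
4 colors suffice: color red → {v6, v9}; color blue → {v1, v4, v8}; color green → {v3, v7}; color yellow → {v2, v5}. Every edge joins two different colors.

4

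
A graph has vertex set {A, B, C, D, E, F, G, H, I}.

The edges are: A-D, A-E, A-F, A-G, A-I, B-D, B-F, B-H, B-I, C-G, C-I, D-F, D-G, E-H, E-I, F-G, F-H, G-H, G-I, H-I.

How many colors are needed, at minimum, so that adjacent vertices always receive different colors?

4

A, D, F, G are pairwise adjacent (a clique of size 4), so at least 4 colors are needed.
4 colors suffice: color 1 → {F, I}; color 2 → {B, E, G}; color 3 → {A, C, H}; color 4 → {D}. No two adjacent vertices share a color.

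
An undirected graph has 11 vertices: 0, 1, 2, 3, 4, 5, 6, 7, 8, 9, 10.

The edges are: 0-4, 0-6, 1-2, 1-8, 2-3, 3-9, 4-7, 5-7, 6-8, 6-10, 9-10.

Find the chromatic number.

3

The cycle 10-6-8-1-2-3-9-10 has odd length 7, so it cannot be 2-colored; at least 3 colors are needed.
3 colors suffice: color a → {1, 3, 6, 7}; color b → {2, 4, 5, 8, 9}; color c → {0, 10}. No two adjacent vertices share a color.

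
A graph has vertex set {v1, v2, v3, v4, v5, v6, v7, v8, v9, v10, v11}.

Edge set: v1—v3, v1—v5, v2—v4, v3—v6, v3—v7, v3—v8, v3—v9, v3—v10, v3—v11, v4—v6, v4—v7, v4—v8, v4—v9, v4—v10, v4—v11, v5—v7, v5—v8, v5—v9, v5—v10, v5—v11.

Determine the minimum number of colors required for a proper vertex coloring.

2

v4 and v10 are adjacent, so at least 2 colors are needed.
2 colors suffice: color R → {v3, v4, v5}; color B → {v1, v2, v6, v7, v8, v9, v10, v11}. Every edge joins two different colors.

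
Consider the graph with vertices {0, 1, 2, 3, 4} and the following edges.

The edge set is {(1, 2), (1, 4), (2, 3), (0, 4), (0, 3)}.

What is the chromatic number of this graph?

3

The cycle 1-2-3-0-4-1 has odd length 5, so it cannot be 2-colored; at least 3 colors are needed.
3 colors suffice: color a → {3, 4}; color b → {0, 2}; color c → {1}. Each edge has distinct colors on its endpoints.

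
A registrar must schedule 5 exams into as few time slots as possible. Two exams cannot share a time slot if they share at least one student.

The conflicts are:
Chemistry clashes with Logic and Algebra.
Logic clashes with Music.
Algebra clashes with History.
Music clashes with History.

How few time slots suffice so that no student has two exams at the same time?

3

The cycle Algebra-History-Music-Logic-Chemistry-Algebra has odd length 5, so it cannot be 2-colored; at least 3 time slots are needed.
Using 3 time slots: Chemistry=3, Logic=2, Algebra=1, Music=1, History=2. No two conflicting exams share a time slot.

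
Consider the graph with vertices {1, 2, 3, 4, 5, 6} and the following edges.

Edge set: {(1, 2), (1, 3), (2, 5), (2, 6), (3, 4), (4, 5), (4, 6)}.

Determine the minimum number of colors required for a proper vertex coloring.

3

The cycle 1-2-6-4-3-1 has odd length 5, so it cannot be 2-colored; at least 3 colors are needed.
3 colors suffice: 1=blue, 2=red, 3=green, 4=red, 5=blue, 6=blue. No two adjacent vertices share a color.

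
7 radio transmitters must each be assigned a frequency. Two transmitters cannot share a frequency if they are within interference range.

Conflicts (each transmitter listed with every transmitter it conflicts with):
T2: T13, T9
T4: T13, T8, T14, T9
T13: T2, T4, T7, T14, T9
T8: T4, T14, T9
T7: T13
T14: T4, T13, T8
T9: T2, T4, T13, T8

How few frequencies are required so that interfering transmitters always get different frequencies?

3

T4, T8, T14 pairwise conflict, so at least 3 frequencies are needed.
3 frequencies suffice: frequency 1 → {T13, T8}; frequency 2 → {T2, T4, T7}; frequency 3 → {T14, T9}. Each listed conflict is separated.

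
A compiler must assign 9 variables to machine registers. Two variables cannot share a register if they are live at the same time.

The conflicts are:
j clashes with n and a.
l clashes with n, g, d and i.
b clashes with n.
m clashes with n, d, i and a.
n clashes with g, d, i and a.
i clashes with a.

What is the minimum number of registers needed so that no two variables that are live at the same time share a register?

4

m, n, i, a pairwise conflict, so at least 4 registers are needed.
4 registers suffice: register 1 → {n}; register 2 → {j, b, g, d, i}; register 3 → {l, a}; register 4 → {m}. Every pair that conflicts lands in different registers.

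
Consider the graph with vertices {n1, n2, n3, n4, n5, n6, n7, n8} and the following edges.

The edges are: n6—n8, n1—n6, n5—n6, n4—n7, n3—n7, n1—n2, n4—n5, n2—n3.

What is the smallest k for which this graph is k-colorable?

3

The cycle n5-n6-n1-n2-n3-n7-n4-n5 has odd length 7, so it cannot be 2-colored; at least 3 colors are needed.
3 colors suffice: color 1 → {n2, n4, n6}; color 2 → {n1, n5, n7, n8}; color 3 → {n3}. Every edge joins two different colors.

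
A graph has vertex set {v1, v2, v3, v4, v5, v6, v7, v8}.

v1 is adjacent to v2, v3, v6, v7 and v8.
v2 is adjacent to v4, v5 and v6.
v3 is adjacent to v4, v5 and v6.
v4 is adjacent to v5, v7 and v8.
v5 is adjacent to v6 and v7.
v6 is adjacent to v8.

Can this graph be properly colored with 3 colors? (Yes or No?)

Yes

The chromatic number is 3. v1, v6, v8 are pairwise adjacent, so at least 3 colors are needed.
One proper 3-coloring: v1=2, v2=3, v3=3, v4=1, v5=2, v6=1, v7=3, v8=3.
That is already a proper 3-coloring.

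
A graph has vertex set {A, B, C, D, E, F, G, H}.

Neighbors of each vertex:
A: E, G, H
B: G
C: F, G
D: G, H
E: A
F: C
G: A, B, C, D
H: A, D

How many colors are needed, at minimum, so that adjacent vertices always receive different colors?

C and G are adjacent, so at least 2 colors are needed.
2 colors suffice: color 1 → {E, F, G, H}; color 2 → {A, B, C, D}. No two adjacent vertices share a color.

2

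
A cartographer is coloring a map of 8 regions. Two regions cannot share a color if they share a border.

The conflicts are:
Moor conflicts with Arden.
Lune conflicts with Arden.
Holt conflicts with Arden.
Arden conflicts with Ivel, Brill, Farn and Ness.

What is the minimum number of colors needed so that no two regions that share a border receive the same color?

Arden and Ness conflict, so at least 2 colors are needed.
One proper 2-coloring: Moor=2, Lune=2, Holt=2, Arden=1, Ivel=2, Brill=2, Farn=2, Ness=2. Every pair that conflicts lands in different colors.

2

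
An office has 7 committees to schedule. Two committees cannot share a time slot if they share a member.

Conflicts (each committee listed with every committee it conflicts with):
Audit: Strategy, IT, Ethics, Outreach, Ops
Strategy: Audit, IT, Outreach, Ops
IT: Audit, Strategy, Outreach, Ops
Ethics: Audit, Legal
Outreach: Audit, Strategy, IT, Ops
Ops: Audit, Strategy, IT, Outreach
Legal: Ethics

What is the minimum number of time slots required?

5

Audit, Strategy, IT, Outreach, Ops pairwise conflict, so at least 5 time slots are needed.
5 time slots suffice: time slot 1 → {Audit, Legal}; time slot 2 → {Ethics, Outreach}; time slot 3 → {Ops}; time slot 4 → {IT}; time slot 5 → {Strategy}. Every pair that conflicts lands in different time slots.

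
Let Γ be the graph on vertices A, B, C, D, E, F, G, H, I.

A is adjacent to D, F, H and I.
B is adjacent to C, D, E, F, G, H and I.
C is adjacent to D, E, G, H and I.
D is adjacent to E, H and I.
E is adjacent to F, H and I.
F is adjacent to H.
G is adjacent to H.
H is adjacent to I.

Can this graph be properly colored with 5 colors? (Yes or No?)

B, C, D, E, H, I are pairwise adjacent (a clique of size 6), so at least 6 colors are needed.
So 5 colors are not enough.

No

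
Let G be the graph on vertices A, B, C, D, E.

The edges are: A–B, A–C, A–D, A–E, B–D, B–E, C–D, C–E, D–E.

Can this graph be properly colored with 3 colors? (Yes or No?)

A, B, D, E are mutually adjacent (a clique of size 4), so at least 4 colors are needed.
So 3 colors are not enough.

No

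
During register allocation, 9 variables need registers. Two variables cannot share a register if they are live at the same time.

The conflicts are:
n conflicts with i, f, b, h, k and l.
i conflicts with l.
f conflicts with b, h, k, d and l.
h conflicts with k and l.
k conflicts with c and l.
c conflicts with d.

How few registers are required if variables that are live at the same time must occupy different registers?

n, f, h, k, l are mutually in conflict, so at least 5 registers are needed.
5 registers suffice: n=1, i=2, f=2, b=3, h=5, k=4, c=1, d=3, l=3. Every pair that conflicts lands in different registers.

5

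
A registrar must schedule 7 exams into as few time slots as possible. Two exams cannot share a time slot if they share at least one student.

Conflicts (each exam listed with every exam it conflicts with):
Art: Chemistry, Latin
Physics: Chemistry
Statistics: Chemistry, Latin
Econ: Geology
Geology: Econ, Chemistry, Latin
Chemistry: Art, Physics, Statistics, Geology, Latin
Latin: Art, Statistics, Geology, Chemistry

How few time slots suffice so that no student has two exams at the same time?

Geology, Chemistry, Latin all conflict with each other, so at least 3 time slots are needed.
3 time slots suffice: Art=3, Physics=2, Statistics=3, Econ=1, Geology=3, Chemistry=1, Latin=2. No two conflicting exams share a time slot.

3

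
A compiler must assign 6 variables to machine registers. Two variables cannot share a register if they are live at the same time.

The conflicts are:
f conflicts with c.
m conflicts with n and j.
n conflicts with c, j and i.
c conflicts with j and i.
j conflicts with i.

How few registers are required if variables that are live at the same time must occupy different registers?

n, c, j, i pairwise conflict, so at least 4 registers are needed.
4 registers suffice: register 1 → {f, n}; register 2 → {j}; register 3 → {m, c}; register 4 → {i}. Every pair that conflicts lands in different registers.

4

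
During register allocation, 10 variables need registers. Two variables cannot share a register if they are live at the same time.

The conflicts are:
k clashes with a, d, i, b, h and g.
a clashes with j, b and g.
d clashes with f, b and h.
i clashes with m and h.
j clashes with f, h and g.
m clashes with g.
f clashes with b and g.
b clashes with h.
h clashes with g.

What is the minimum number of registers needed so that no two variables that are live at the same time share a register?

k, d, b, h are mutually in conflict, so at least 4 registers are needed.
4 registers suffice: register 1 → {a, m, f, h}; register 2 → {i, b, g}; register 3 → {k, j}; register 4 → {d}. No two conflicting variables share a register.

4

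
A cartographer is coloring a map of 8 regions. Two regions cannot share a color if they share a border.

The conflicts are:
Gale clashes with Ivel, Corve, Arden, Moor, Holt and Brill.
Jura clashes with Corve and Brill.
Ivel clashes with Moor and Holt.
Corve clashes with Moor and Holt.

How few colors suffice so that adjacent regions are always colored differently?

3

Gale, Corve, Moor all conflict with each other, so at least 3 colors are needed.
3 colors suffice: color 1 → {Gale, Jura}; color 2 → {Ivel, Corve, Arden, Brill}; color 3 → {Moor, Holt}. No two conflicting regions share a color.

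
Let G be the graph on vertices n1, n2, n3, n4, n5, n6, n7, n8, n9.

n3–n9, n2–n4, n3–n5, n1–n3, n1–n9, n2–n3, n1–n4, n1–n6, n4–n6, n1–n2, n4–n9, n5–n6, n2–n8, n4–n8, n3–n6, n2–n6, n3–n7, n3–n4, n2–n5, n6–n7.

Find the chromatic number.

5

n1, n2, n3, n4, n6 are pairwise adjacent (a clique of size 5), so at least 5 colors are needed.
5 colors suffice: color 1 → {n3, n8}; color 2 → {n6, n9}; color 3 → {n4, n5, n7}; color 4 → {n2}; color 5 → {n1}. No two adjacent vertices share a color.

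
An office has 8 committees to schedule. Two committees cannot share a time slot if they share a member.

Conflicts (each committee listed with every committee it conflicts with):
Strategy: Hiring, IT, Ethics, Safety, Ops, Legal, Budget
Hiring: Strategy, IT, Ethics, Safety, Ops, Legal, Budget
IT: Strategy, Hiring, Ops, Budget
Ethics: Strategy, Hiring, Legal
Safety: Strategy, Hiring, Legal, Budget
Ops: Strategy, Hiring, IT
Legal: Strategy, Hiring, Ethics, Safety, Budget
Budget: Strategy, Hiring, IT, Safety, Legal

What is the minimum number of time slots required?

5

Strategy, Hiring, Safety, Legal, Budget all conflict with each other, so at least 5 time slots are needed.
Using 5 time slots: Strategy=1, Hiring=2, IT=3, Ethics=4, Safety=5, Ops=4, Legal=3, Budget=4. Each listed conflict is separated.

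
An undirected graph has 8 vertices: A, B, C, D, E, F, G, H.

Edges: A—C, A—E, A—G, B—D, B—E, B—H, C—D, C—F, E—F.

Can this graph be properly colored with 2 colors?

No

The cycle E-B-D-C-F-E has odd length 5, so it cannot be 2-colored; at least 3 colors are needed.
So 2 colors are not enough.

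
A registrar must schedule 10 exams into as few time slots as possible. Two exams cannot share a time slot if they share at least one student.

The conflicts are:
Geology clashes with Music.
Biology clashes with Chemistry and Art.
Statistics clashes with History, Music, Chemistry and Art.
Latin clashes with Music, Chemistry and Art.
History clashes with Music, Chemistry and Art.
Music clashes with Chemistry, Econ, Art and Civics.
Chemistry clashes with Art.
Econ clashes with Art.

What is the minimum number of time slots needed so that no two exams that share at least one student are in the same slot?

5

Statistics, History, Music, Chemistry, Art pairwise conflict, so at least 5 time slots are needed.
5 time slots suffice: time slot 1 → {Biology, Music}; time slot 2 → {Geology, Art, Civics}; time slot 3 → {Chemistry, Econ}; time slot 4 → {Statistics, Latin}; time slot 5 → {History}. No two conflicting exams share a time slot.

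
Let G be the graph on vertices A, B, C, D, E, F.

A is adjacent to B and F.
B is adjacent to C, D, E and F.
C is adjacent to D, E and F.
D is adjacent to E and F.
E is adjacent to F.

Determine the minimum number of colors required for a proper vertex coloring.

5

B, C, D, E, F form a clique, so at least 5 colors are needed.
A valid assignment using 5 colors: A=3, B=1, C=3, D=4, E=5, F=2. Every edge joins two different colors.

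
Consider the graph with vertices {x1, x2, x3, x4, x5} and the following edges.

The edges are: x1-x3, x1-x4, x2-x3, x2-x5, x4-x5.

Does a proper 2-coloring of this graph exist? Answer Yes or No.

The cycle x4-x5-x2-x3-x1-x4 has odd length 5, so it cannot be 2-colored; at least 3 colors are needed.
So 2 colors are not enough.

No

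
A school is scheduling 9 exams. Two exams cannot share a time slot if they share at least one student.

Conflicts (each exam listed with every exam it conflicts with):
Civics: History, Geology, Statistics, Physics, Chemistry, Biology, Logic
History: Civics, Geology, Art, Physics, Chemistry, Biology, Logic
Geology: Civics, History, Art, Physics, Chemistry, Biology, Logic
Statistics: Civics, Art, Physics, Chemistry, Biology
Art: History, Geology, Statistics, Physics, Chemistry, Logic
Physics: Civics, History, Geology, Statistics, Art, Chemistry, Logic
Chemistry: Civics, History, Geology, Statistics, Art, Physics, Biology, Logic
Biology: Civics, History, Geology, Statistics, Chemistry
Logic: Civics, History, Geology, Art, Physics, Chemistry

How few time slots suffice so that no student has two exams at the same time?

6

Civics, History, Geology, Physics, Chemistry, Logic all conflict with each other, so at least 6 time slots are needed.
6 time slots suffice: Civics=2, History=4, Geology=5, Statistics=4, Art=2, Physics=3, Chemistry=1, Biology=3, Logic=6. Every pair that conflicts lands in different time slots.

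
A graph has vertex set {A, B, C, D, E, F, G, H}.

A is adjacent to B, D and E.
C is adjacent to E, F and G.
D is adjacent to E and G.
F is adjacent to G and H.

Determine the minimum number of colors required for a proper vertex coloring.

3

A, D, E are pairwise adjacent, so at least 3 colors are needed.
3 colors suffice: color 1 → {A, F}; color 2 → {B, E, G, H}; color 3 → {C, D}. No two adjacent vertices share a color.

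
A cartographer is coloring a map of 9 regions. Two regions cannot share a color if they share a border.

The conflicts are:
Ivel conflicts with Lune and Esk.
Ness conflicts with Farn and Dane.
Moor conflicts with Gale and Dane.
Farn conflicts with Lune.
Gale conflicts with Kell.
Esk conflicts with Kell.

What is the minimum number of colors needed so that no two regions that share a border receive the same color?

The cycle Lune-Farn-Ness-Dane-Moor-Gale-Kell-Esk-Ivel-Lune has odd length 9, so it cannot be 2-colored; at least 3 colors are needed.
One proper 3-coloring: Ivel=1, Ness=1, Moor=1, Farn=3, Lune=2, Gale=2, Esk=2, Kell=1, Dane=2. Every pair that conflicts lands in different colors.

3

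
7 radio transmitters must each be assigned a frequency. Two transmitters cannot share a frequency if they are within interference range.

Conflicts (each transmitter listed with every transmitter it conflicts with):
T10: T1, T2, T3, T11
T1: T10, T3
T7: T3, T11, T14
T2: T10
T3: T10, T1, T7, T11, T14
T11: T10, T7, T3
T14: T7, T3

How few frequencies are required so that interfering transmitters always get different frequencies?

T7, T3, T14 pairwise conflict, so at least 3 frequencies are needed.
A valid assignment using 3 frequencies: T10=2, T1=3, T7=2, T2=1, T3=1, T11=3, T14=3. No two conflicting transmitters share a frequency.

3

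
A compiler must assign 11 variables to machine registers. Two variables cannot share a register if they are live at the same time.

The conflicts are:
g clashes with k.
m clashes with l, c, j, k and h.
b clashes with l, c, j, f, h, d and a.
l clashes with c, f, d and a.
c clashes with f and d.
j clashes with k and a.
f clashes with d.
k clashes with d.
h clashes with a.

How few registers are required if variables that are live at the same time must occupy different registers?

5

b, l, c, f, d all conflict with each other, so at least 5 registers are needed.
5 registers suffice: register 1 → {g, m, b}; register 2 → {l, j, h}; register 3 → {d, a}; register 4 → {c, k}; register 5 → {f}. Each listed conflict is separated.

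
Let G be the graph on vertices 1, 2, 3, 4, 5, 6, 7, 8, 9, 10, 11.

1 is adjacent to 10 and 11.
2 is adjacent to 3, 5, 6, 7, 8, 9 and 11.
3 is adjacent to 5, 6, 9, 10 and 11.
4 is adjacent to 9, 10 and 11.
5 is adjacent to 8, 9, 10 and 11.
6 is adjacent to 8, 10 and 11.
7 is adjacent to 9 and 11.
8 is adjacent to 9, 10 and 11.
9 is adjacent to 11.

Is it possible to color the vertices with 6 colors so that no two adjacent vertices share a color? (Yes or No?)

Yes

The chromatic number is 5. 2, 5, 8, 9, 11 are pairwise adjacent (a clique of size 5), so at least 5 colors are needed.
5 colors suffice: color a → {10, 11}; color b → {1, 2, 4}; color c → {6, 9}; color d → {3, 7, 8}; color e → {5}.
Since 6 ≥ 5, a proper 6-coloring certainly exists.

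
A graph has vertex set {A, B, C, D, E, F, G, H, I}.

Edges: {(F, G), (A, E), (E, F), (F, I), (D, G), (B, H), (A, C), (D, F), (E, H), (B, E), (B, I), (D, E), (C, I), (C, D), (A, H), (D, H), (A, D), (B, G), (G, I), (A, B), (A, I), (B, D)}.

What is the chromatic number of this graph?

A, B, D, E, H are pairwise adjacent (a clique of size 5), so at least 5 colors are needed.
5 colors suffice: color 1 → {D, I}; color 2 → {B, C, F}; color 3 → {A, G}; color 4 → {E}; color 5 → {H}. Every edge joins two different colors.

5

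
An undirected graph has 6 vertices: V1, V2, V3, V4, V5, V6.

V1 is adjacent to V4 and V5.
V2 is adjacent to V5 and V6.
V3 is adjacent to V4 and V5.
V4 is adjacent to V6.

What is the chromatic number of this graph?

The cycle V4-V3-V5-V2-V6-V4 has odd length 5, so it cannot be 2-colored; at least 3 colors are needed.
A valid assignment using 3 colors: V1=blue, V2=blue, V3=blue, V4=red, V5=red, V6=green. Every edge joins two different colors.

3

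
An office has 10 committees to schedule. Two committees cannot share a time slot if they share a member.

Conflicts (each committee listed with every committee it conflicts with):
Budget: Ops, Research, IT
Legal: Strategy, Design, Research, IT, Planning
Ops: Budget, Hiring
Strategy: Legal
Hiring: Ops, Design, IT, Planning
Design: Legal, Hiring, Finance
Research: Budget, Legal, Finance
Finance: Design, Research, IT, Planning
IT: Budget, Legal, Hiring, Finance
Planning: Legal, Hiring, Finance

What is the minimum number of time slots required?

Hiring and Planning conflict, so at least 2 time slots are needed.
A valid assignment using 2 time slots: Budget=1, Legal=1, Ops=2, Strategy=2, Hiring=1, Design=2, Research=2, Finance=1, IT=2, Planning=2. Every pair that conflicts lands in different time slots.

2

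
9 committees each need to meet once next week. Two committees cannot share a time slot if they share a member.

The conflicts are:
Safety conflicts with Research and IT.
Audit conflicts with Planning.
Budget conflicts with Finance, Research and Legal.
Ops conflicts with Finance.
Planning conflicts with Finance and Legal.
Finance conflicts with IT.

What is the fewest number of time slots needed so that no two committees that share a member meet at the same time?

3

The cycle Research-Budget-Finance-IT-Safety-Research has odd length 5, so it cannot be 2-colored; at least 3 time slots are needed.
3 time slots suffice: time slot 1 → {Safety, Audit, Finance, Legal}; time slot 2 → {Budget, Ops, Planning, IT}; time slot 3 → {Research}. Each listed conflict is separated.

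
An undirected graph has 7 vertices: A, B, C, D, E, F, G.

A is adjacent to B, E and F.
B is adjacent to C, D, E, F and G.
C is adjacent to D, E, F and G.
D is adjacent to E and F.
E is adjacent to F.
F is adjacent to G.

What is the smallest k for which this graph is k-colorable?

B, C, D, E, F are mutually adjacent (a clique of size 5), so at least 5 colors are needed.
5 colors suffice: A=3, B=2, C=3, D=5, E=4, F=1, G=4. No two adjacent vertices share a color.

5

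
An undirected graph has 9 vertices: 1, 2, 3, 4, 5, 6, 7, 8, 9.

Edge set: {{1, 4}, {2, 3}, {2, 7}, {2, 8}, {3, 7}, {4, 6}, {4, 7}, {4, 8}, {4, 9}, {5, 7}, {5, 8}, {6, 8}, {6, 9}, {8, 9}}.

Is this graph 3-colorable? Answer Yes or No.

No

4, 6, 8, 9 are pairwise adjacent (a clique of size 4), so at least 4 colors are needed.
So 3 colors are not enough.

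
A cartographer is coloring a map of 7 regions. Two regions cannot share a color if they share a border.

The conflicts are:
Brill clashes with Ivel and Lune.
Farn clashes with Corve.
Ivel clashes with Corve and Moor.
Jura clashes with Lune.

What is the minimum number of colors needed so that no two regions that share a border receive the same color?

2

Ivel and Moor conflict, so at least 2 colors are needed.
2 colors suffice: color 1 → {Farn, Ivel, Lune}; color 2 → {Brill, Corve, Moor, Jura}. Every pair that conflicts lands in different colors.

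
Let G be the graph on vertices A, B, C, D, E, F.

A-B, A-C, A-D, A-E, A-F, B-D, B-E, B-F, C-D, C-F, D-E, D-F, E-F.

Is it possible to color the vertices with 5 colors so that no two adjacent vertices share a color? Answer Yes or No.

The chromatic number is 5. A, B, D, E, F are pairwise adjacent (a clique of size 5), so at least 5 colors are needed.
A valid assignment using 5 colors: A=blue, B=yellow, C=yellow, D=green, E=purple, F=red.
That is already a proper 5-coloring.

Yes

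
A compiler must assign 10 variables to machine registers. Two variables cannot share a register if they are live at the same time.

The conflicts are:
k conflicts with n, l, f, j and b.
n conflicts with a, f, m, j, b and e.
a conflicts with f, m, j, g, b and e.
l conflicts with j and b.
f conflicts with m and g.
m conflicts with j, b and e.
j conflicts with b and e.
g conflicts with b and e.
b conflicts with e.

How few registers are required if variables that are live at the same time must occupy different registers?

6

n, a, m, j, b, e pairwise conflict, so at least 6 registers are needed.
6 registers suffice: register 1 → {f, b}; register 2 → {j, g}; register 3 → {k, a}; register 4 → {n, l}; register 5 → {m}; register 6 → {e}. Each listed conflict is separated.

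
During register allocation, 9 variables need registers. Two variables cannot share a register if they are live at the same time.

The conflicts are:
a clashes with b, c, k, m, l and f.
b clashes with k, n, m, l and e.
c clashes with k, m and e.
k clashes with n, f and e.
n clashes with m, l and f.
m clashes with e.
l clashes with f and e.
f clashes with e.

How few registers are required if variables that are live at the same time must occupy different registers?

3

b, k, e pairwise conflict, so at least 3 registers are needed.
3 registers suffice: register 1 → {a, n, e}; register 2 → {k, m, l}; register 3 → {b, c, f}. Each listed conflict is separated.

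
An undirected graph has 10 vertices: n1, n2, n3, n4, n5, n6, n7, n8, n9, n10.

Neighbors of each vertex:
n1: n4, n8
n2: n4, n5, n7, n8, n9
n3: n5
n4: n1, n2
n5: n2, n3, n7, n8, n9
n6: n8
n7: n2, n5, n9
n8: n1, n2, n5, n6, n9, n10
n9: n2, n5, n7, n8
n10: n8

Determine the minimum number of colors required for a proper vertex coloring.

n2, n5, n7, n9 are mutually adjacent (a clique of size 4), so at least 4 colors are needed.
4 colors suffice: color 1 → {n3, n4, n7, n8}; color 2 → {n1, n2, n6, n10}; color 3 → {n5}; color 4 → {n9}. Each edge has distinct colors on its endpoints.

4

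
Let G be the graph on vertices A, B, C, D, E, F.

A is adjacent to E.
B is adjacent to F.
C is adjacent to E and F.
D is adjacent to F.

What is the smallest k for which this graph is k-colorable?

2

A and E are adjacent, so at least 2 colors are needed.
A valid assignment using 2 colors: A=blue, B=blue, C=blue, D=blue, E=red, F=red. No two adjacent vertices share a color.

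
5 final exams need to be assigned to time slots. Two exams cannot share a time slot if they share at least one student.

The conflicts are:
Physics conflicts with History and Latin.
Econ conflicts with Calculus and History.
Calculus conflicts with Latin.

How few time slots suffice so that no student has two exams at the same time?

The cycle Physics-Latin-Calculus-Econ-History-Physics has odd length 5, so it cannot be 2-colored; at least 3 time slots are needed.
3 time slots suffice: Physics=1, Econ=2, Calculus=1, History=3, Latin=2. Every pair that conflicts lands in different time slots.

3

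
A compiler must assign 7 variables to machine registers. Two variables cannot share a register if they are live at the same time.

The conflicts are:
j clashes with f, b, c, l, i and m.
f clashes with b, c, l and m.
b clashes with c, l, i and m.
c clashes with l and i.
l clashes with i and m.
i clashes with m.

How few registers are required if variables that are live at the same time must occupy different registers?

5

j, f, b, c, l all conflict with each other, so at least 5 registers are needed.
A valid assignment using 5 registers: j=1, f=4, b=2, c=5, l=3, i=4, m=5. Every pair that conflicts lands in different registers.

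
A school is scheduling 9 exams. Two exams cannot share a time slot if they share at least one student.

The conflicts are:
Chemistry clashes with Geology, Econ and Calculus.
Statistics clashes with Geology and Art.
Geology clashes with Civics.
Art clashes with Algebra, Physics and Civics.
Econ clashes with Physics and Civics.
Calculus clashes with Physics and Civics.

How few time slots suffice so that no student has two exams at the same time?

Chemistry and Geology conflict, so at least 2 time slots are needed.
2 time slots suffice: time slot 1 → {Chemistry, Statistics, Algebra, Physics, Civics}; time slot 2 → {Geology, Art, Econ, Calculus}. Each listed conflict is separated.

2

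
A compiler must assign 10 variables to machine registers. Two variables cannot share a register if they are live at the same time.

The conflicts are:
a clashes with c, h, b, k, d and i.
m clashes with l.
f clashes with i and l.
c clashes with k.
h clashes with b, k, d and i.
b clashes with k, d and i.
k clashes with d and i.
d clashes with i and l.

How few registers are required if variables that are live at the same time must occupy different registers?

6

a, h, b, k, d, i are mutually in conflict, so at least 6 registers are needed.
6 registers suffice: register 1 → {m, f, c, d}; register 2 → {i, l}; register 3 → {k}; register 4 → {a}; register 5 → {h}; register 6 → {b}. Each listed conflict is separated.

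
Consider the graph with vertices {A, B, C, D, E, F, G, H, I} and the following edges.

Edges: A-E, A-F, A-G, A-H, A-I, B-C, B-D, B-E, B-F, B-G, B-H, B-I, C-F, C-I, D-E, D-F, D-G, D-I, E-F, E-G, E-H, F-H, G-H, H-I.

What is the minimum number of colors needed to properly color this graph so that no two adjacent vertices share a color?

4

A, E, G, H are mutually adjacent (a clique of size 4), so at least 4 colors are needed.
4 colors suffice: color 1 → {A, B}; color 2 → {C, D, H}; color 3 → {E, I}; color 4 → {F, G}. Each edge has distinct colors on its endpoints.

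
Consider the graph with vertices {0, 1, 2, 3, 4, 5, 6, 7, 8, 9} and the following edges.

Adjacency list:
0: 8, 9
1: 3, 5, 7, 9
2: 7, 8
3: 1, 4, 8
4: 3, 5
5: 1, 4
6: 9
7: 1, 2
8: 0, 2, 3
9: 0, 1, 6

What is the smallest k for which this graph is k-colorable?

3

The cycle 8-0-9-1-3-8 has odd length 5, so it cannot be 2-colored; at least 3 colors are needed.
3 colors suffice: color red → {1, 4, 6, 8}; color blue → {3, 5, 7, 9}; color green → {0, 2}. Every edge joins two different colors.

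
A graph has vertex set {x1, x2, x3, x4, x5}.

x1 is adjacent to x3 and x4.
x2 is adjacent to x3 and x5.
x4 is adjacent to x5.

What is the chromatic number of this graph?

3

The cycle x4-x1-x3-x2-x5-x4 has odd length 5, so it cannot be 2-colored; at least 3 colors are needed.
A valid assignment using 3 colors: x1=2, x2=3, x3=1, x4=1, x5=2. Every edge joins two different colors.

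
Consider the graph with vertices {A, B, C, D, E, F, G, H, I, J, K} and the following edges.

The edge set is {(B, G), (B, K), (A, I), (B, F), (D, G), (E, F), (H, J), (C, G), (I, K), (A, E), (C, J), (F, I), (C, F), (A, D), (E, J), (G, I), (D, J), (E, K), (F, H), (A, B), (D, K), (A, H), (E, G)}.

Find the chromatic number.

2

F and H are adjacent, so at least 2 colors are needed.
A valid assignment using 2 colors: A=1, B=2, C=2, D=2, E=2, F=1, G=1, H=2, I=2, J=1, K=1. Every edge joins two different colors.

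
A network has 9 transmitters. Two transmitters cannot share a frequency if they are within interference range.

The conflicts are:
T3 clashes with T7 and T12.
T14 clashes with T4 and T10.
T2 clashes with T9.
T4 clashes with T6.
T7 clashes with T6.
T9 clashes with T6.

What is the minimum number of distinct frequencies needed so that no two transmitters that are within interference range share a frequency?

2

T14 and T10 conflict, so at least 2 frequencies are needed.
2 frequencies suffice: frequency 1 → {T3, T14, T2, T6}; frequency 2 → {T4, T7, T9, T12, T10}. Each listed conflict is separated.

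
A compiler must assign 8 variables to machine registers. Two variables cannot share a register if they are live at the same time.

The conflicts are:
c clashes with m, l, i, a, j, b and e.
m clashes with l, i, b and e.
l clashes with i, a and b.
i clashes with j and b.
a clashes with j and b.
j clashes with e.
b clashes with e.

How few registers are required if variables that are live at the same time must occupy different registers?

c, m, l, i, b are mutually in conflict, so at least 5 registers are needed.
5 registers suffice: register 1 → {c}; register 2 → {j, b}; register 3 → {m, a}; register 4 → {l, e}; register 5 → {i}. Every pair that conflicts lands in different registers.

5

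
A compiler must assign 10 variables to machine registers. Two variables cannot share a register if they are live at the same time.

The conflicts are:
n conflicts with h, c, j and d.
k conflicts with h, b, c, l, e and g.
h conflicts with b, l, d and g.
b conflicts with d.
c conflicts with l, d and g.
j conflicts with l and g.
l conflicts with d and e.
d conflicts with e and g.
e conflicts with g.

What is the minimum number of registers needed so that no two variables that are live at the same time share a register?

k, h, b are mutually in conflict, so at least 3 registers are needed.
A valid assignment using 3 registers: n=3, k=1, h=2, b=3, c=2, j=1, l=3, d=1, e=2, g=3. Every pair that conflicts lands in different registers.

3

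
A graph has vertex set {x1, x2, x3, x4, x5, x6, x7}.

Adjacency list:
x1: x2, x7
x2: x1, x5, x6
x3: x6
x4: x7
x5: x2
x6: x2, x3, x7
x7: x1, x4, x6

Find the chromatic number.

2

x2 and x6 are adjacent, so at least 2 colors are needed.
2 colors suffice: color 1 → {x1, x4, x5, x6}; color 2 → {x2, x3, x7}. Each edge has distinct colors on its endpoints.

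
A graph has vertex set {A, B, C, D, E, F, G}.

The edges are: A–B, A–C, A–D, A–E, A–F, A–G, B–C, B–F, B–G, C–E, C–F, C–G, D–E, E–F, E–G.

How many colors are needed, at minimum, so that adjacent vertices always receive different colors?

4

A, C, E, G form a clique, so at least 4 colors are needed.
One proper 4-coloring: A=red, B=blue, C=green, D=green, E=blue, F=yellow, G=yellow. No two adjacent vertices share a color.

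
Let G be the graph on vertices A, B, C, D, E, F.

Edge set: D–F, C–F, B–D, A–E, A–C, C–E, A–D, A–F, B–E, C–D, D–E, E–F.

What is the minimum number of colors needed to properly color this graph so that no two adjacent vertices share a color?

A, C, D, E, F are pairwise adjacent (a clique of size 5), so at least 5 colors are needed.
5 colors suffice: color 1 → {E}; color 2 → {D}; color 3 → {B, C}; color 4 → {A}; color 5 → {F}. Every edge joins two different colors.

5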